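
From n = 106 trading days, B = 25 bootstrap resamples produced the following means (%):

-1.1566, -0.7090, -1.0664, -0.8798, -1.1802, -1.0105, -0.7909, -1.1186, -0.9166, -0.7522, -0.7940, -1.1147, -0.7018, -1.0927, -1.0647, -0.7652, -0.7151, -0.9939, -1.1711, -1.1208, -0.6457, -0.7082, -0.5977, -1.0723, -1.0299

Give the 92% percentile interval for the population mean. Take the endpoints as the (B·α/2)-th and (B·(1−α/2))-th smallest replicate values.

(-1.1802, -0.6457)

Sorted replicates: -1.1802, -1.1711, -1.1566, -1.1208, -1.1186, -1.1147, -1.0927, -1.0723, -1.0664, -1.0647, -1.0299, -1.0105, -0.9939, -0.9166, -0.8798, -0.7940, -0.7909, -0.7652, -0.7522, -0.7151, -0.7090, -0.7082, -0.7018, -0.6457, -0.5977
α = 0.08; lower rank = 25 × 0.040 = 1; upper rank = 25 × 0.960 = 24.
The 1st smallest replicate is -1.1802; the 24th is -0.6457.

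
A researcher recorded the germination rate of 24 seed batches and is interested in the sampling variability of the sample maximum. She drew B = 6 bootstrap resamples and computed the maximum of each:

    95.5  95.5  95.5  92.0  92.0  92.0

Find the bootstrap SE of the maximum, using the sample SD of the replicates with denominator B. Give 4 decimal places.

SE* = 1.7500

Bootstrap SE is the standard deviation of the 6 replicate maximums.
Mean of replicates: (95.5 + 95.5 + 95.5 + 92.0 + 92.0 + 92.0) / 6 = 562.50000 / 6 = 93.75000
Sum of squared deviations: (+1.75000)² + (+1.75000)² + (+1.75000)² + (−1.75000)² + (−1.75000)² + (−1.75000)² = 18.37500
Variance = 18.37500 / 6 = 3.06250
SE* = √3.06250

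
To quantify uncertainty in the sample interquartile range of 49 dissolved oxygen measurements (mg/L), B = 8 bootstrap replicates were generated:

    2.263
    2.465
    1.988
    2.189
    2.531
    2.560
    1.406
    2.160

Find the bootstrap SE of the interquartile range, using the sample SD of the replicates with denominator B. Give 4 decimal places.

SE* = 0.3518

Bootstrap SE is the standard deviation of the 8 replicate interquartile ranges.
Mean of replicates: (2.263 + 2.465 + 1.988 + 2.189 + 2.531 + 2.560 + 1.406 + 2.160) / 8 = 17.56200 / 8 = 2.19525
Sum of squared deviations: (+0.06775)² + (+0.26975)² + (−0.20725)² + (−0.00625)² + (+0.33575)² + (+0.36475)² + (−0.78925)² + (−0.03525)² = 0.99028
Variance = 0.99028 / 8 = 0.12378
SE* = √0.12378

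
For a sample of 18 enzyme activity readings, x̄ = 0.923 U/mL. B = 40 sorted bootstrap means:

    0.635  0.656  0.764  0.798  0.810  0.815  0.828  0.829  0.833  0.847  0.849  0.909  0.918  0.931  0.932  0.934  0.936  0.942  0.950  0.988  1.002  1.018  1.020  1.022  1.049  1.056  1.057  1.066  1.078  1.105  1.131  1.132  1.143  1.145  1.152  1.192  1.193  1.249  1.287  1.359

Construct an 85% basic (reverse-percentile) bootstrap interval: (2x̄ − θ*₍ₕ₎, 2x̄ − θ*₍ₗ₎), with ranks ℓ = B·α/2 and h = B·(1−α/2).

Percentile endpoints at ranks 3 and 37: θ*₍3₎ = 0.764, θ*₍37₎ = 1.193.
Basic interval reflects these around x̄:
  lower = 2 × 0.923 − 1.193 = 0.653
  upper = 2 × 0.923 − 0.764 = 1.082

(0.653, 1.082)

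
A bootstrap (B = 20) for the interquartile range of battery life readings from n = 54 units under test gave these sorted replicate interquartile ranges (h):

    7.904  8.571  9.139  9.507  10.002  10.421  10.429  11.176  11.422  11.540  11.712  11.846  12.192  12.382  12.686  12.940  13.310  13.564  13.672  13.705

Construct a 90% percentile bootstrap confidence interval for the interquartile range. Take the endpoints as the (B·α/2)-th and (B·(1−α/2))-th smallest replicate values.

α = 0.10; lower rank = 20 × 0.050 = 1; upper rank = 20 × 0.950 = 19.
The 1st smallest replicate is 7.904; the 19th is 13.672.

(7.904, 13.672)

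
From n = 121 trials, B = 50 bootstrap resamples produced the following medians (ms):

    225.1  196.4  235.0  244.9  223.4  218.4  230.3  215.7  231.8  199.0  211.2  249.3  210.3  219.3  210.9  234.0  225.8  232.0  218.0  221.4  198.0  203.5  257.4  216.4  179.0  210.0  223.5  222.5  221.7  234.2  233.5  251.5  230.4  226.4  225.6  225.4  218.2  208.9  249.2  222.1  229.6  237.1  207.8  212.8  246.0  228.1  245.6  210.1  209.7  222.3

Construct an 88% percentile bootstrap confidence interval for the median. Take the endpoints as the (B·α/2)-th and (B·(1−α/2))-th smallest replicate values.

(198.0, 249.2)

Sorted replicates: 179.0, 196.4, 198.0, 199.0, 203.5, 207.8, 208.9, 209.7, 210.0, 210.1, 210.3, 210.9, 211.2, 212.8, 215.7, 216.4, 218.0, 218.2, 218.4, 219.3, 221.4, 221.7, 222.1, 222.3, 222.5, 223.4, 223.5, 225.1, 225.4, 225.6, 225.8, 226.4, 228.1, 229.6, 230.3, 230.4, 231.8, 232.0, 233.5, 234.0, 234.2, 235.0, 237.1, 244.9, 245.6, 246.0, 249.2, 249.3, 251.5, 257.4
α = 0.12; lower rank = 50 × 0.060 = 3; upper rank = 50 × 0.940 = 47.
The 3rd smallest replicate is 198.0; the 47th is 249.2.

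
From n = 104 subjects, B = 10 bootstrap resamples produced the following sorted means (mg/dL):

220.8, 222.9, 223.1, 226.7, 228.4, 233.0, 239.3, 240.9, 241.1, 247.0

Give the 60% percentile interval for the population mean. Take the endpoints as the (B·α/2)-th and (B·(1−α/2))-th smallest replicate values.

α = 0.40; lower rank = 10 × 0.200 = 2; upper rank = 10 × 0.800 = 8.
The 2nd smallest replicate is 222.9; the 8th is 240.9.

(222.9, 240.9)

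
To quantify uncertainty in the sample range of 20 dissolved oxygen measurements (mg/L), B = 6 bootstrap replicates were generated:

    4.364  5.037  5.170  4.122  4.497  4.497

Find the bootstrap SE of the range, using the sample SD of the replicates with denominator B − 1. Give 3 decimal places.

SE* = 0.405

Bootstrap SE is the standard deviation of the 6 replicate ranges.
Mean of replicates: (4.364 + 5.037 + 5.170 + 4.122 + 4.497 + 4.497) / 6 = 27.6870 / 6 = 4.6145
Sum of squared deviations: (−0.2505)² + (+0.4225)² + (+0.5555)² + (−0.4925)² + (−0.1175)² + (−0.1175)² = 0.8200
Variance = 0.8200 / 5 = 0.1640
SE* = √0.1640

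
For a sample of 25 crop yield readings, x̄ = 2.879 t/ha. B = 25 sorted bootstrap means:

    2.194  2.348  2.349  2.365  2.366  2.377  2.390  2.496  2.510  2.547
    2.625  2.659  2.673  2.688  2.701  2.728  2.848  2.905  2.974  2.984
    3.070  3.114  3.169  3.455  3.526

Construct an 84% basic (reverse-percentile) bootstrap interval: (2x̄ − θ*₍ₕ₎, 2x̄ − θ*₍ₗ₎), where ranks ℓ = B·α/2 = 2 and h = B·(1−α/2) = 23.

(2.589, 3.410)

Percentile endpoints at ranks 2 and 23: θ*₍2₎ = 2.348, θ*₍23₎ = 3.169.
Basic interval reflects these around x̄:
  lower = 2 × 2.879 − 3.169 = 2.589
  upper = 2 × 2.879 − 2.348 = 3.410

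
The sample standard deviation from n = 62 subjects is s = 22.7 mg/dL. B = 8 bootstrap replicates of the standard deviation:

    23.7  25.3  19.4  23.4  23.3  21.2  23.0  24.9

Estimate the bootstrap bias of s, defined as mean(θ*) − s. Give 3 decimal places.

bias = +0.325

mean(θ*) = (23.7 + 25.3 + 19.4 + 23.4 + 23.3 + 21.2 + 23.0 + 24.9) / 8 = 23.0250
bias = 23.0250 − 22.7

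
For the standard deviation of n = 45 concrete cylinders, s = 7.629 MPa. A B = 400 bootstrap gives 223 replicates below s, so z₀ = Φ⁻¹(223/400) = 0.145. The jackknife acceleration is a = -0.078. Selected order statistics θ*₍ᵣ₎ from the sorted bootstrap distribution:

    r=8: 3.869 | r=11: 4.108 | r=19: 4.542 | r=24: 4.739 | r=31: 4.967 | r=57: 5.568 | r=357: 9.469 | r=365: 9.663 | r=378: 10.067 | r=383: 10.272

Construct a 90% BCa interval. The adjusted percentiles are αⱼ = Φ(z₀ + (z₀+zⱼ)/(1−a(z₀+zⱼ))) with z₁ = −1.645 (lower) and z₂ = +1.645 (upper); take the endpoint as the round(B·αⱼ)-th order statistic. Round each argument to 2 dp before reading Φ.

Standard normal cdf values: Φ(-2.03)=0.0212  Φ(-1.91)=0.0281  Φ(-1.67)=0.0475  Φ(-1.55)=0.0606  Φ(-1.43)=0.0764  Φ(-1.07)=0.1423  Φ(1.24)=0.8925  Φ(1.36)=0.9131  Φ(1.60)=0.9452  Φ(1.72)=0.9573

(4.739, 10.272)

Lower: z₀ + z₁ = 0.145 + (-1.645) = -1.500; 1 − a(z₀+z₁) = 1 − (-0.078)(-1.500) = 0.8830; argument = 0.145 + (-1.500)/0.8830 = -1.5538 → -1.55.
α₁ = Φ(-1.55) = 0.0606; rank = round(400 × 0.0606) = 24; θ*₍24₎ = 4.739.
Upper: z₀ + z₂ = 1.790; 1 − a(z₀+z₂) = 1.1396; argument = 1.7157 → 1.72; α₂ = 0.9573; rank = 383; θ*₍383₎ = 10.272.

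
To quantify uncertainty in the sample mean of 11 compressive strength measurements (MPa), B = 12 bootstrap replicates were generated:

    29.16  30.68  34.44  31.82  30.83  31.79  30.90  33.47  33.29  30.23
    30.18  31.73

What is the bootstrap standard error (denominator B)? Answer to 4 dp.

SE* = 1.4792

Bootstrap SE is the standard deviation of the 12 replicate means.
Mean of replicates: (29.16 + 30.68 + 34.44 + 31.82 + 30.83 + 31.79 + 30.90 + 33.47 + 33.29 + 30.23 + 30.18 + 31.73) / 12 = 378.52000 / 12 = 31.54333
Sum of squared deviations: (−2.38333)² + (−0.86333)² + (+2.89667)² + (+0.27667)² + (−0.71333)² + (+0.24667)² + (−0.64333)² + (+1.92667)² + (+1.74667)² + (−1.31333)² + (−1.36333)² + (+0.18667)² = 26.25767
Variance = 26.25767 / 12 = 2.18814
SE* = √2.18814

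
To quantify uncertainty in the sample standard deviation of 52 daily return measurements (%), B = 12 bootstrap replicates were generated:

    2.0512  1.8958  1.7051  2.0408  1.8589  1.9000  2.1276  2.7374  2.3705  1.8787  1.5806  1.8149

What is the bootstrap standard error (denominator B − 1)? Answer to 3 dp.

Bootstrap SE is the standard deviation of the 12 replicate standard deviations.
Mean of replicates: (2.0512 + 1.8958 + 1.7051 + 2.0408 + 1.8589 + 1.9000 + 2.1276 + 2.7374 + 2.3705 + 1.8787 + 1.5806 + 1.8149) / 12 = 23.96150 / 12 = 1.99679
Sum of squared deviations: (+0.05441)² + (−0.10099)² + (−0.29169)² + (+0.04401)² + (−0.13789)² + (−0.09679)² + (+0.13081)² + (+0.74061)² + (+0.37371)² + (−0.11809)² + (−0.41619)² + (−0.18189)² = 1.05408
Variance = 1.05408 / 11 = 0.09583
SE* = √0.09583

SE* = 0.310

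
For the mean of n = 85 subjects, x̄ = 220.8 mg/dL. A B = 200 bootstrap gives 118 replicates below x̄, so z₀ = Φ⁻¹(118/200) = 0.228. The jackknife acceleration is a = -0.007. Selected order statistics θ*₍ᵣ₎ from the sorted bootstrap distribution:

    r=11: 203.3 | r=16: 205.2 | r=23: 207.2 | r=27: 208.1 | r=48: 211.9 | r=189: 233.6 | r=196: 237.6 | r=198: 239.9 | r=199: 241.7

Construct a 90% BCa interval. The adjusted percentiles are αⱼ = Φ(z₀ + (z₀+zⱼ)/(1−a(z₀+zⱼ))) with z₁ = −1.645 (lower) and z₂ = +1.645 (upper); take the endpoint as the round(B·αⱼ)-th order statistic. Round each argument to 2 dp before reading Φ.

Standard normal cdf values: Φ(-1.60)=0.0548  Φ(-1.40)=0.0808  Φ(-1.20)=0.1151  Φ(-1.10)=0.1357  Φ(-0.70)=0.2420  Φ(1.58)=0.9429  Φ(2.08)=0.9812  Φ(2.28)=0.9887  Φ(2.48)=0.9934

Lower: z₀ + z₁ = 0.228 + (-1.645) = -1.417; 1 − a(z₀+z₁) = 1 − (-0.007)(-1.417) = 0.9901; argument = 0.228 + (-1.417)/0.9901 = -1.2032 → -1.20.
α₁ = Φ(-1.20) = 0.1151; rank = round(200 × 0.1151) = 23; θ*₍23₎ = 207.2.
Upper: z₀ + z₂ = 1.873; 1 − a(z₀+z₂) = 1.0131; argument = 2.0768 → 2.08; α₂ = 0.9812; rank = 196; θ*₍196₎ = 237.6.

(207.2, 237.6)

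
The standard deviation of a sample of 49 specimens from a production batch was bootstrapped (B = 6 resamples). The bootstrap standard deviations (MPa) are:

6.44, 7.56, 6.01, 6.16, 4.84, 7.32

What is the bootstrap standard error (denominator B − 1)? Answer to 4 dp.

Bootstrap SE is the standard deviation of the 6 replicate standard deviations.
Mean of replicates: (6.44 + 7.56 + 6.01 + 6.16 + 4.84 + 7.32) / 6 = 38.33000 / 6 = 6.38833
Sum of squared deviations: (+0.05167)² + (+1.17167)² + (−0.37833)² + (−0.22833)² + (−1.54833)² + (+0.93167)² = 4.83608
Variance = 4.83608 / 5 = 0.96722
SE* = √0.96722

SE* = 0.9835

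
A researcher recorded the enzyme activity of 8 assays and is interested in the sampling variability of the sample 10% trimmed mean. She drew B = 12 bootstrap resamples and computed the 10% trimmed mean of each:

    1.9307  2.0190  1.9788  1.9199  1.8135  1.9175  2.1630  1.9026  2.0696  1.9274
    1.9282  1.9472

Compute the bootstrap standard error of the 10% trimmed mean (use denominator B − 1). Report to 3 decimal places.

Bootstrap SE is the standard deviation of the 12 replicate 10% trimmed means.
Mean of replicates: (1.9307 + 2.0190 + 1.9788 + 1.9199 + 1.8135 + 1.9175 + 2.1630 + 1.9026 + 2.0696 + 1.9274 + 1.9282 + 1.9472) / 12 = 23.51740 / 12 = 1.95978
Sum of squared deviations: (−0.02908)² + (+0.05922)² + (+0.01902)² + (−0.03988)² + (−0.14628)² + (−0.04228)² + (+0.20322)² + (−0.05718)² + (+0.10982)² + (−0.03238)² + (−0.03158)² + (−0.01258)² = 0.08832
Variance = 0.08832 / 11 = 0.00803
SE* = √0.00803

SE* = 0.090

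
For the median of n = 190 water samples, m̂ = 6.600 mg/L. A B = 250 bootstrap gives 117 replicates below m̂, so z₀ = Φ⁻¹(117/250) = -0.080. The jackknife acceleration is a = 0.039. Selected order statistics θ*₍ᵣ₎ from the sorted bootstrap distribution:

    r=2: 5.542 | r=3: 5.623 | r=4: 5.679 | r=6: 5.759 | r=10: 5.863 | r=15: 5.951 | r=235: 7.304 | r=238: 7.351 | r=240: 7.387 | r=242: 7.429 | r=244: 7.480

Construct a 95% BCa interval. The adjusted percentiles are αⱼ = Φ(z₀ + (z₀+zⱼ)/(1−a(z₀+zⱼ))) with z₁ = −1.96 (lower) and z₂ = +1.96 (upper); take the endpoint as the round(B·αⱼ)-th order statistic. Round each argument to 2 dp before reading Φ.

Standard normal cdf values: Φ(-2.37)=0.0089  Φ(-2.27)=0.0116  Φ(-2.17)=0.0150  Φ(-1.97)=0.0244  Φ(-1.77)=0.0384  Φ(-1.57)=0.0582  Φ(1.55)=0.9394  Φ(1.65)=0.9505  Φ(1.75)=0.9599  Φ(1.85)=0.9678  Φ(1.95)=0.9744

Lower: z₀ + z₁ = -0.080 + (-1.960) = -2.040; 1 − a(z₀+z₁) = 1 − (0.039)(-2.040) = 1.0796; argument = -0.080 + (-2.040)/1.0796 = -1.9697 → -1.97.
α₁ = Φ(-1.97) = 0.0244; rank = round(250 × 0.0244) = 6; θ*₍6₎ = 5.759.
Upper: z₀ + z₂ = 1.880; 1 − a(z₀+z₂) = 0.9267; argument = 1.9487 → 1.95; α₂ = 0.9744; rank = 244; θ*₍244₎ = 7.480.

(5.759, 7.480)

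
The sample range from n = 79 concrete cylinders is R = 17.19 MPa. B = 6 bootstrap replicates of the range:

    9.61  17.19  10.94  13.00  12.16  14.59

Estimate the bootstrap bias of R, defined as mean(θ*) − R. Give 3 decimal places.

mean(θ*) = (9.61 + 17.19 + 10.94 + 13.00 + 12.16 + 14.59) / 6 = 12.9150
bias = 12.9150 − 17.19

bias = −4.275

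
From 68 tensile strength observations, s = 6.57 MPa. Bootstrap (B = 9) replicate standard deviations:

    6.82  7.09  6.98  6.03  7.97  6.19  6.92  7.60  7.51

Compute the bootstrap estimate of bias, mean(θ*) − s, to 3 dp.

mean(θ*) = (6.82 + 7.09 + 6.98 + 6.03 + 7.97 + 6.19 + 6.92 + 7.60 + 7.51) / 9 = 7.0122
bias = 7.0122 − 6.57

bias = +0.442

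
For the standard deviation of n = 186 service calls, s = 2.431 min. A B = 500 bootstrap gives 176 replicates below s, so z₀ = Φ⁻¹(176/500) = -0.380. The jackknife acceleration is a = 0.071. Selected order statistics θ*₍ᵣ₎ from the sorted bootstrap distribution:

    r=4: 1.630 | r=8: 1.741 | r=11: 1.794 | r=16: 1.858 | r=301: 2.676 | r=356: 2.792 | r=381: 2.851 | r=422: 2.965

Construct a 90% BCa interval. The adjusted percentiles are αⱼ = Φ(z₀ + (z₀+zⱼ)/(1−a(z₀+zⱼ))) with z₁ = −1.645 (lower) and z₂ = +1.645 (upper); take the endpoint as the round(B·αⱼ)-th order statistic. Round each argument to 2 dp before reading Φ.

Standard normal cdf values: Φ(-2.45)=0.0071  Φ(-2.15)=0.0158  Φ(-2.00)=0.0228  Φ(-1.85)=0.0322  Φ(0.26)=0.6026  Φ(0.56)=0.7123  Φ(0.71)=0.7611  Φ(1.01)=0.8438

(1.741, 2.965)

Lower: z₀ + z₁ = -0.380 + (-1.645) = -2.025; 1 − a(z₀+z₁) = 1 − (0.071)(-2.025) = 1.1438; argument = -0.380 + (-2.025)/1.1438 = -2.1505 → -2.15.
α₁ = Φ(-2.15) = 0.0158; rank = round(500 × 0.0158) = 8; θ*₍8₎ = 1.741.
Upper: z₀ + z₂ = 1.265; 1 − a(z₀+z₂) = 0.9102; argument = 1.0098 → 1.01; α₂ = 0.8438; rank = 422; θ*₍422₎ = 2.965.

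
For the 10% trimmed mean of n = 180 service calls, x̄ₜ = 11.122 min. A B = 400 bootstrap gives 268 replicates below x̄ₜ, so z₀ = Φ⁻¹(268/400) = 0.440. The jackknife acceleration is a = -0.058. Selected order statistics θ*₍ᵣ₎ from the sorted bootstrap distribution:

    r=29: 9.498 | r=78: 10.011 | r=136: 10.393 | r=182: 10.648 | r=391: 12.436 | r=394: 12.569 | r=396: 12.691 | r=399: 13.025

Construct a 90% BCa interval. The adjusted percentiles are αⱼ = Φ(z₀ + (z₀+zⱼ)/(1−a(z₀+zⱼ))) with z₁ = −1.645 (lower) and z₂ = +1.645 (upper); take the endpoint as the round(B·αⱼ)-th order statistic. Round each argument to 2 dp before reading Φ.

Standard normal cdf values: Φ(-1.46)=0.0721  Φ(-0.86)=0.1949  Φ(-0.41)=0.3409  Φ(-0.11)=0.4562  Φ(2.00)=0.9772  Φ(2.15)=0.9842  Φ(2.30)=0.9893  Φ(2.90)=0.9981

(10.011, 12.691)

Lower: z₀ + z₁ = 0.440 + (-1.645) = -1.205; 1 − a(z₀+z₁) = 1 − (-0.058)(-1.205) = 0.9301; argument = 0.440 + (-1.205)/0.9301 = -0.8555 → -0.86.
α₁ = Φ(-0.86) = 0.1949; rank = round(400 × 0.1949) = 78; θ*₍78₎ = 10.011.
Upper: z₀ + z₂ = 2.085; 1 − a(z₀+z₂) = 1.1209; argument = 2.3001 → 2.30; α₂ = 0.9893; rank = 396; θ*₍396₎ = 12.691.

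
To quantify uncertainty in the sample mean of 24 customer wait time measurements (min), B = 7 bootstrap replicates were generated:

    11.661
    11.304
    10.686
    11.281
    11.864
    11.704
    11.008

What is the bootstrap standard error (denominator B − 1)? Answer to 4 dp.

SE* = 0.4184

Bootstrap SE is the standard deviation of the 7 replicate means.
Mean of replicates: (11.661 + 11.304 + 10.686 + 11.281 + 11.864 + 11.704 + 11.008) / 7 = 79.50800 / 7 = 11.35829
Sum of squared deviations: (+0.30271)² + (−0.05429)² + (−0.67229)² + (−0.07729)² + (+0.50571)² + (+0.34571)² + (−0.35029)² = 1.05049
Variance = 1.05049 / 6 = 0.17508
SE* = √0.17508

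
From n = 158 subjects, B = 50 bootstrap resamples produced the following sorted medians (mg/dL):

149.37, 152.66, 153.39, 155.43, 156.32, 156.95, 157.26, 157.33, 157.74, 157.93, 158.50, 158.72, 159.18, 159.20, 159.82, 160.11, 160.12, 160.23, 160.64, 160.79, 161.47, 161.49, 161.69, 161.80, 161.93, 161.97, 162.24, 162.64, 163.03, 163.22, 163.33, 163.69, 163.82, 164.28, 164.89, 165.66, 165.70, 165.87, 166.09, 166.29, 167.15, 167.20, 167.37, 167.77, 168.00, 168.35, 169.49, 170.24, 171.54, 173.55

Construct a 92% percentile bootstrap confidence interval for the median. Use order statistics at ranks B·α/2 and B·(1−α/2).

(152.66, 170.24)

α = 0.08; lower rank = 50 × 0.040 = 2; upper rank = 50 × 0.960 = 48.
The 2nd smallest replicate is 152.66; the 48th is 170.24.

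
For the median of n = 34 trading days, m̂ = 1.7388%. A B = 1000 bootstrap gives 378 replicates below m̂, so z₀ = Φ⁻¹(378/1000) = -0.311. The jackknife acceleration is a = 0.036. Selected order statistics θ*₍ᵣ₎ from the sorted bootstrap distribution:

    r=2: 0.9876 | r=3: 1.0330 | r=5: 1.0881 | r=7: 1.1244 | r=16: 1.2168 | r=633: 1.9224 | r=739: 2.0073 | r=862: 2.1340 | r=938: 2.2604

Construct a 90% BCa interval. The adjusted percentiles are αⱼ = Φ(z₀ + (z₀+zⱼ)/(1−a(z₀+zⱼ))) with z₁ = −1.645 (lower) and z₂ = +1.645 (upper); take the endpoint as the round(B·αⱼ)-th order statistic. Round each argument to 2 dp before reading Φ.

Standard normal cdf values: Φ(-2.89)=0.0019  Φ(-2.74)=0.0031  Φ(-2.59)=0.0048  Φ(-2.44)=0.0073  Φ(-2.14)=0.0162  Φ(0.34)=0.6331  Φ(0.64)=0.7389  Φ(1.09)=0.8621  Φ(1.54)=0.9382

Lower: z₀ + z₁ = -0.311 + (-1.645) = -1.956; 1 − a(z₀+z₁) = 1 − (0.036)(-1.956) = 1.0704; argument = -0.311 + (-1.956)/1.0704 = -2.1383 → -2.14.
α₁ = Φ(-2.14) = 0.0162; rank = round(1000 × 0.0162) = 16; θ*₍16₎ = 1.2168.
Upper: z₀ + z₂ = 1.334; 1 − a(z₀+z₂) = 0.9520; argument = 1.0903 → 1.09; α₂ = 0.8621; rank = 862; θ*₍862₎ = 2.1340.

(1.2168, 2.1340)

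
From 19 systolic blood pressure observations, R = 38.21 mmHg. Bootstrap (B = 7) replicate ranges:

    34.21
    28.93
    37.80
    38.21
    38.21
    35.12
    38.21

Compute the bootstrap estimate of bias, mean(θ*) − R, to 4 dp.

bias = −2.3971

mean(θ*) = (34.21 + 28.93 + 37.80 + 38.21 + 38.21 + 35.12 + 38.21) / 7 = 35.81286
bias = 35.81286 − 38.21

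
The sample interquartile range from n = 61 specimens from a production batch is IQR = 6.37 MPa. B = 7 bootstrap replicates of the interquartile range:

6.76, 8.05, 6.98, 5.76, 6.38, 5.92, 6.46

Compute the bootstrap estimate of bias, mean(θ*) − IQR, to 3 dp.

bias = +0.246

mean(θ*) = (6.76 + 8.05 + 6.98 + 5.76 + 6.38 + 5.92 + 6.46) / 7 = 6.6157
bias = 6.6157 − 6.37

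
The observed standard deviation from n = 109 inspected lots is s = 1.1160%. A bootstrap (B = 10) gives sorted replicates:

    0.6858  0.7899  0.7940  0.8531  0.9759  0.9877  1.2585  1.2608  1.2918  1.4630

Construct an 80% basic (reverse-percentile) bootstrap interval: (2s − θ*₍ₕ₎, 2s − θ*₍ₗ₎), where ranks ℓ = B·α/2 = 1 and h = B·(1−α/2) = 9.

(0.9402, 1.5462)

Percentile endpoints at ranks 1 and 9: θ*₍1₎ = 0.6858, θ*₍9₎ = 1.2918.
Basic interval reflects these around s:
  lower = 2 × 1.1160 − 1.2918 = 0.9402
  upper = 2 × 1.1160 − 0.6858 = 1.5462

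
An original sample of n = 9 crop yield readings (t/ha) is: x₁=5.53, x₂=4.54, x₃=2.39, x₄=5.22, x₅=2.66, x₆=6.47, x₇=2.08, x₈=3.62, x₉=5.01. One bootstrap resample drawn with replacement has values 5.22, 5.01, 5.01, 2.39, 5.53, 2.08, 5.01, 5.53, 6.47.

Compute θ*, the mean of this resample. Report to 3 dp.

θ* = 4.694

Mean = (5.22 + 5.01 + 5.01 + 2.39 + 5.53 + 2.08 + 5.01 + 5.53 + 6.47) / 9 = 42.250 / 9 = 4.694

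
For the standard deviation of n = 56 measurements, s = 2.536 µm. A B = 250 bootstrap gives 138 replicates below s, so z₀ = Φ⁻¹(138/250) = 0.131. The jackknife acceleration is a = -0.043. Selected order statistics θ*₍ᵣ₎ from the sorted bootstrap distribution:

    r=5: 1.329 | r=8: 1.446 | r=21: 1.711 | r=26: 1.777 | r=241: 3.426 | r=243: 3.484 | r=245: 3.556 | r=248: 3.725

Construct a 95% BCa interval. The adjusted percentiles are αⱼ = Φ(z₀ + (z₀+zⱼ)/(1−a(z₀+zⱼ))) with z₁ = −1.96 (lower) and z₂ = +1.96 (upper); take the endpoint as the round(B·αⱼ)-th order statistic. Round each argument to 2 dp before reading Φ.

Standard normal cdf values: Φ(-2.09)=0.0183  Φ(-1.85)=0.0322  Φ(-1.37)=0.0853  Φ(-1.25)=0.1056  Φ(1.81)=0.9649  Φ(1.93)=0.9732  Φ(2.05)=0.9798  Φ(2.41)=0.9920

Lower: z₀ + z₁ = 0.131 + (-1.960) = -1.829; 1 − a(z₀+z₁) = 1 − (-0.043)(-1.829) = 0.9214; argument = 0.131 + (-1.829)/0.9214 = -1.8541 → -1.85.
α₁ = Φ(-1.85) = 0.0322; rank = round(250 × 0.0322) = 8; θ*₍8₎ = 1.446.
Upper: z₀ + z₂ = 2.091; 1 − a(z₀+z₂) = 1.0899; argument = 2.0495 → 2.05; α₂ = 0.9798; rank = 245; θ*₍245₎ = 3.556.

(1.446, 3.556)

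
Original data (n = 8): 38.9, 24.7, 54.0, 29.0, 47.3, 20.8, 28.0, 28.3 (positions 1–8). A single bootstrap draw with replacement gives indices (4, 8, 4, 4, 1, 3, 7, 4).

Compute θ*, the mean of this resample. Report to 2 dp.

θ* = 33.15

Resample values: 29.0, 28.3, 29.0, 29.0, 38.9, 54.0, 28.0, 29.0.
Mean = (29.0 + 28.3 + 29.0 + 29.0 + 38.9 + 54.0 + 28.0 + 29.0) / 8 = 265.20 / 8 = 33.15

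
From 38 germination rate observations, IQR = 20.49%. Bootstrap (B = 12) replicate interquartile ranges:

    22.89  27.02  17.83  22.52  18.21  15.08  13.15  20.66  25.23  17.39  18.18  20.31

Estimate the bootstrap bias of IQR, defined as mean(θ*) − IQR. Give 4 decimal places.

mean(θ*) = (22.89 + 27.02 + 17.83 + 22.52 + 18.21 + 15.08 + 13.15 + 20.66 + 25.23 + 17.39 + 18.18 + 20.31) / 12 = 19.87250
bias = 19.87250 − 20.49

bias = −0.6175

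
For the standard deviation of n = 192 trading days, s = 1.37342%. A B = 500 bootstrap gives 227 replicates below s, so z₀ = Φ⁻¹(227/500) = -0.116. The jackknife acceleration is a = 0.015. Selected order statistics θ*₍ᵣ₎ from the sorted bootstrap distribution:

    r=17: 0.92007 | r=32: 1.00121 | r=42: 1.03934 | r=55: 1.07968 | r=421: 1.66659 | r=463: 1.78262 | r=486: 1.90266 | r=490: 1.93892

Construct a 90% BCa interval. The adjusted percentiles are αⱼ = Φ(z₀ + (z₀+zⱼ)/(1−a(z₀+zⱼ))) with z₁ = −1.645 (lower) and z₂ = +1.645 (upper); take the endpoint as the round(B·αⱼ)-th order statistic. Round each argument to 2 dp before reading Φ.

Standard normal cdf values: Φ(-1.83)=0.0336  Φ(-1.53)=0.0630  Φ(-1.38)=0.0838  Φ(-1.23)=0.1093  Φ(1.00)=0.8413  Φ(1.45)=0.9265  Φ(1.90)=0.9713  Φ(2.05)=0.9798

(0.92007, 1.78262)

Lower: z₀ + z₁ = -0.116 + (-1.645) = -1.761; 1 − a(z₀+z₁) = 1 − (0.015)(-1.761) = 1.0264; argument = -0.116 + (-1.761)/1.0264 = -1.8317 → -1.83.
α₁ = Φ(-1.83) = 0.0336; rank = round(500 × 0.0336) = 17; θ*₍17₎ = 0.92007.
Upper: z₀ + z₂ = 1.529; 1 − a(z₀+z₂) = 0.9771; argument = 1.4489 → 1.45; α₂ = 0.9265; rank = 463; θ*₍463₎ = 1.78262.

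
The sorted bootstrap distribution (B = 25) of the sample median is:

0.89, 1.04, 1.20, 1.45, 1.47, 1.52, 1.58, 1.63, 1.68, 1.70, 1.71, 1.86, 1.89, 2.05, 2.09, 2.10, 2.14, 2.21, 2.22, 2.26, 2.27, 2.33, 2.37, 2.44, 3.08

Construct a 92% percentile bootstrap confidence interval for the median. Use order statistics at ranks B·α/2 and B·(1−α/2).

α = 0.08; lower rank = 25 × 0.040 = 1; upper rank = 25 × 0.960 = 24.
The 1st smallest replicate is 0.89; the 24th is 2.44.

(0.89, 2.44)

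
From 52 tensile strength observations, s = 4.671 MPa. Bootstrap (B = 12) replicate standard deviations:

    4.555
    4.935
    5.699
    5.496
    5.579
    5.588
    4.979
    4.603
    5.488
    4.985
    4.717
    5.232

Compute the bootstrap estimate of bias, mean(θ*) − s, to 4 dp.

bias = +0.4837

mean(θ*) = (4.555 + 4.935 + 5.699 + 5.496 + 5.579 + 5.588 + 4.979 + 4.603 + 5.488 + 4.985 + 4.717 + 5.232) / 12 = 5.15467
bias = 5.15467 − 4.671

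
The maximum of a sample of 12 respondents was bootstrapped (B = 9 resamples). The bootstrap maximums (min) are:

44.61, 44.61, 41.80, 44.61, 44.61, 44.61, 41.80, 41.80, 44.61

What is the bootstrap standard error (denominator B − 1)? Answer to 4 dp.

Bootstrap SE is the standard deviation of the 9 replicate maximums.
Mean of replicates: (44.61 + 44.61 + 41.80 + 44.61 + 44.61 + 44.61 + 41.80 + 41.80 + 44.61) / 9 = 393.06000 / 9 = 43.67333
Sum of squared deviations: (+0.93667)² + (+0.93667)² + (−1.87333)² + (+0.93667)² + (+0.93667)² + (+0.93667)² + (−1.87333)² + (−1.87333)² + (+0.93667)² = 15.79220
Variance = 15.79220 / 8 = 1.97403
SE* = √1.97403

SE* = 1.4050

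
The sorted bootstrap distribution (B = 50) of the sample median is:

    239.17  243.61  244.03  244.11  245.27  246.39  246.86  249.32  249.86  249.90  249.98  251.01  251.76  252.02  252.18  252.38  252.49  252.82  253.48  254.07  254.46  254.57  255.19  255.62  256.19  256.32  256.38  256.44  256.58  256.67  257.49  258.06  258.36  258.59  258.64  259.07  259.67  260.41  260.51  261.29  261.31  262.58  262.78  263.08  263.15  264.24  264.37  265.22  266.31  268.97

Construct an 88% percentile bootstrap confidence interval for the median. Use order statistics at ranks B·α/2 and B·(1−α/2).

(244.03, 264.37)

α = 0.12; lower rank = 50 × 0.060 = 3; upper rank = 50 × 0.940 = 47.
The 3rd smallest replicate is 244.03; the 47th is 264.37.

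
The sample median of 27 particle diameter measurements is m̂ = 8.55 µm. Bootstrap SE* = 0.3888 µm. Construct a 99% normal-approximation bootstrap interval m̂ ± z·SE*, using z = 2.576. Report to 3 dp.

Margin = 2.576 × 0.3888 = 1.0015
Interval: 8.55 ± 1.0015

(7.548, 9.552)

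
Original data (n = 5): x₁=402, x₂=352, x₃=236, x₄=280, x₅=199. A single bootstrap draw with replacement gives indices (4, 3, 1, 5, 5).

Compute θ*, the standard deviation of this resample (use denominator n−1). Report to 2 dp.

θ* = 84.46

Resample values: 280, 236, 402, 199, 199.
Mean = 263.2000; sum of squared deviations = 28530.8000
s² = 28530.8000 / 4 = 7132.7000
s = √7132.7000 = 84.46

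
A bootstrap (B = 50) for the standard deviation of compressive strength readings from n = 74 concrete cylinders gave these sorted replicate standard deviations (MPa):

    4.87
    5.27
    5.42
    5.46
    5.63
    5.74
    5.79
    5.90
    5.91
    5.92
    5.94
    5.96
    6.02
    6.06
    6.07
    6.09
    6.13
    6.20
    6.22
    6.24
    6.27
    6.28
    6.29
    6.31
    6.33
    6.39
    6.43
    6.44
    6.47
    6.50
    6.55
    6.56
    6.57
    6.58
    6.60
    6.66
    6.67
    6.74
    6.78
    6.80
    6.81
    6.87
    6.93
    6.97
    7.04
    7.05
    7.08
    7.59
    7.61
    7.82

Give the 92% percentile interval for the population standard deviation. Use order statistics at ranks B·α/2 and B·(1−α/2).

α = 0.08; lower rank = 50 × 0.040 = 2; upper rank = 50 × 0.960 = 48.
The 2nd smallest replicate is 5.27; the 48th is 7.59.

(5.27, 7.59)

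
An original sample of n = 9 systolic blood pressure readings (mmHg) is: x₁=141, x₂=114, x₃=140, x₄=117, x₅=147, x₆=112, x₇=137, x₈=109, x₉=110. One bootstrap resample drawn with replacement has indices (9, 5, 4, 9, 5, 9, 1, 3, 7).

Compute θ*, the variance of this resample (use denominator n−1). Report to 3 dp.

Resample values: 110, 147, 117, 110, 147, 110, 141, 140, 137.
Mean = 128.7778; sum of squared deviations = 2203.5556
s² = 2203.5556 / 8 = 275.4444

θ* = 275.444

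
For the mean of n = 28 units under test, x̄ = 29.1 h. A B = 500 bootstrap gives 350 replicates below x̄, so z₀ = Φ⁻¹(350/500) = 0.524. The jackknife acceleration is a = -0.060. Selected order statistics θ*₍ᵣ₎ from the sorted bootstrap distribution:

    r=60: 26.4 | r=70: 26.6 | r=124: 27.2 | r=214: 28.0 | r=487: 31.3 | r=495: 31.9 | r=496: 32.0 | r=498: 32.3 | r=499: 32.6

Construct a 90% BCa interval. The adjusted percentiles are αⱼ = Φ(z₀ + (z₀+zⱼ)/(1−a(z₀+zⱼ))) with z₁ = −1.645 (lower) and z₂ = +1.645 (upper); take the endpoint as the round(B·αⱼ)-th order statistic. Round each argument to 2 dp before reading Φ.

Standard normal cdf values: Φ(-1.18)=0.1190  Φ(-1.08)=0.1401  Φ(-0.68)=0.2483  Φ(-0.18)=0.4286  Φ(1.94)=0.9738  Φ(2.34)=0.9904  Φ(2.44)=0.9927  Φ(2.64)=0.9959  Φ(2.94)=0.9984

(27.2, 32.0)

Lower: z₀ + z₁ = 0.524 + (-1.645) = -1.121; 1 − a(z₀+z₁) = 1 − (-0.060)(-1.121) = 0.9327; argument = 0.524 + (-1.121)/0.9327 = -0.6778 → -0.68.
α₁ = Φ(-0.68) = 0.2483; rank = round(500 × 0.2483) = 124; θ*₍124₎ = 27.2.
Upper: z₀ + z₂ = 2.169; 1 − a(z₀+z₂) = 1.1301; argument = 2.4432 → 2.44; α₂ = 0.9927; rank = 496; θ*₍496₎ = 32.0.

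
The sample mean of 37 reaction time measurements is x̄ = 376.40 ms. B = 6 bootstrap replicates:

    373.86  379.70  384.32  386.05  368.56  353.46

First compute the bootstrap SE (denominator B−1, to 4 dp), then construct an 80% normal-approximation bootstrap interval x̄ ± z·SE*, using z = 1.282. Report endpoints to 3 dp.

Mean of replicates = 374.3250; sum of squared deviations = 735.0660; SE* = √(735.0660/5) = 12.1249
Margin = 1.282 × 12.1249 = 15.5441
Interval: 376.40 ± 15.5441

(360.856, 391.944)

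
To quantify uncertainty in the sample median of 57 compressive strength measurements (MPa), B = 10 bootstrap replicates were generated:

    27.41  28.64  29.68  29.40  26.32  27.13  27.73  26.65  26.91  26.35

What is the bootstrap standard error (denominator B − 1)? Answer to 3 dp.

Bootstrap SE is the standard deviation of the 10 replicate medians.
Mean of replicates: (27.41 + 28.64 + 29.68 + 29.40 + 26.32 + 27.13 + 27.73 + 26.65 + 26.91 + 26.35) / 10 = 276.2200 / 10 = 27.6220
Sum of squared deviations: (−0.2120)² + (+1.0180)² + (+2.0580)² + (+1.7780)² + (−1.3020)² + (−0.4920)² + (+0.1080)² + (−0.9720)² + (−0.7120)² + (−1.2720)² = 13.4966
Variance = 13.4966 / 9 = 1.4996
SE* = √1.4996

SE* = 1.225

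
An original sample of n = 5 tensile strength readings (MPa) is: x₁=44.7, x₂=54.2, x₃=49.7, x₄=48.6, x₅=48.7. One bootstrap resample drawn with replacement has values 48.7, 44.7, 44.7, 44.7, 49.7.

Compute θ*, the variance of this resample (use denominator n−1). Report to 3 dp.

θ* = 6.200

Mean = 46.5000; sum of squared deviations = 24.8000
s² = 24.8000 / 4 = 6.2000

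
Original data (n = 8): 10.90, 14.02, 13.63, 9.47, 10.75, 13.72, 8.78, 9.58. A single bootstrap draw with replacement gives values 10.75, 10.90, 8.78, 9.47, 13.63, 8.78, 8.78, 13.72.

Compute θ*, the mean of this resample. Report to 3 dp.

θ* = 10.601

Mean = (10.75 + 10.90 + 8.78 + 9.47 + 13.63 + 8.78 + 8.78 + 13.72) / 8 = 84.810 / 8 = 10.601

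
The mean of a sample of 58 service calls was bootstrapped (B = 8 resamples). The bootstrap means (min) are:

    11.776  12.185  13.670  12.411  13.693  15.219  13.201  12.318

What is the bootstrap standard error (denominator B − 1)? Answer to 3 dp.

Bootstrap SE is the standard deviation of the 8 replicate means.
Mean of replicates: (11.776 + 12.185 + 13.670 + 12.411 + 13.693 + 15.219 + 13.201 + 12.318) / 8 = 104.4730 / 8 = 13.0591
Sum of squared deviations: (−1.2831)² + (−0.8741)² + (+0.6109)² + (−0.6481)² + (+0.6339)² + (+2.1599)² + (+0.1419)² + (−0.7411)² = 8.8400
Variance = 8.8400 / 7 = 1.2629
SE* = √1.2629

SE* = 1.124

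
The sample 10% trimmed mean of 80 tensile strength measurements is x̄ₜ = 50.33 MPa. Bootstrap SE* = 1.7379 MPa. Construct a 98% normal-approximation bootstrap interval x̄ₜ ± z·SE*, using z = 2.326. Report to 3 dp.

Margin = 2.326 × 1.7379 = 4.0424
Interval: 50.33 ± 4.0424

(46.288, 54.372)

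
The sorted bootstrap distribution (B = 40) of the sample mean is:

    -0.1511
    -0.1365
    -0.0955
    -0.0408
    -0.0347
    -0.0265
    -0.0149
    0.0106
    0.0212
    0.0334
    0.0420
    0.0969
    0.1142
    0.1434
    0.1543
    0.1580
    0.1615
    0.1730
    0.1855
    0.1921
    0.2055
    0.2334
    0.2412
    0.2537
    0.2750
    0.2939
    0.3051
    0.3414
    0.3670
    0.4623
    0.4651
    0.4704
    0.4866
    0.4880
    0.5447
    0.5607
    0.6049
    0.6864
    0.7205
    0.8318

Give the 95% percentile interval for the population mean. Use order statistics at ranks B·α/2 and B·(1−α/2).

(-0.1511, 0.7205)

α = 0.05; lower rank = 40 × 0.025 = 1; upper rank = 40 × 0.975 = 39.
The 1st smallest replicate is -0.1511; the 39th is 0.7205.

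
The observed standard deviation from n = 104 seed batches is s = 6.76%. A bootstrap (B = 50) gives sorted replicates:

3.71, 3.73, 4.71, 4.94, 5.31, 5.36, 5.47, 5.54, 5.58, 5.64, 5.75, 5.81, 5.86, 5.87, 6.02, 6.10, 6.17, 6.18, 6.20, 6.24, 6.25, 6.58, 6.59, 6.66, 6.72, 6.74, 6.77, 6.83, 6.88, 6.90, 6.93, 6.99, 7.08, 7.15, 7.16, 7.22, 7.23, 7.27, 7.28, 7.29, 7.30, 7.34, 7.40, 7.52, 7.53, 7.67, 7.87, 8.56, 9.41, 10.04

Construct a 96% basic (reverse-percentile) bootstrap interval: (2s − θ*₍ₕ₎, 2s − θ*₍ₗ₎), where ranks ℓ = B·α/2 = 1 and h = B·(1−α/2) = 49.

(4.11, 9.81)

Percentile endpoints at ranks 1 and 49: θ*₍1₎ = 3.71, θ*₍49₎ = 9.41.
Basic interval reflects these around s:
  lower = 2 × 6.76 − 9.41 = 4.11
  upper = 2 × 6.76 − 3.71 = 9.81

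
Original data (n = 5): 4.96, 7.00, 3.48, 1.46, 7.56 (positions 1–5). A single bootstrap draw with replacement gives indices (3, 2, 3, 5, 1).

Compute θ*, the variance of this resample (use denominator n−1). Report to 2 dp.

Resample values: 3.48, 7.00, 3.48, 7.56, 4.96.
Mean = 5.2960; sum of squared deviations = 14.7379
s² = 14.7379 / 4 = 3.6845

θ* = 3.68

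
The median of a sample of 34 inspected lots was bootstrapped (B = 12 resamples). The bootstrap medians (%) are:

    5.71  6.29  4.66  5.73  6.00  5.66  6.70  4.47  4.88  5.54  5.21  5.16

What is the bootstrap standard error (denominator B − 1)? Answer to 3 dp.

Bootstrap SE is the standard deviation of the 12 replicate medians.
Mean of replicates: (5.71 + 6.29 + 4.66 + 5.73 + 6.00 + 5.66 + 6.70 + 4.47 + 4.88 + 5.54 + 5.21 + 5.16) / 12 = 66.0100 / 12 = 5.5008
Sum of squared deviations: (+0.2092)² + (+0.7892)² + (−0.8408)² + (+0.2292)² + (+0.4992)² + (+0.1592)² + (+1.1992)² + (−1.0308)² + (−0.6208)² + (+0.0392)² + (−0.2908)² + (−0.3408)² = 4.7889
Variance = 4.7889 / 11 = 0.4354
SE* = √0.4354

SE* = 0.660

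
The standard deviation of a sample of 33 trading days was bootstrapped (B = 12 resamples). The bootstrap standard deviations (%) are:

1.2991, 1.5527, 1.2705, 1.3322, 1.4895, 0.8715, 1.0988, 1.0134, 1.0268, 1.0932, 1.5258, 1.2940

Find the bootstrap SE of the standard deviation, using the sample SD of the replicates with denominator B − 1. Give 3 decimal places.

SE* = 0.220

Bootstrap SE is the standard deviation of the 12 replicate standard deviations.
Mean of replicates: (1.2991 + 1.5527 + 1.2705 + 1.3322 + 1.4895 + 0.8715 + 1.0988 + 1.0134 + 1.0268 + 1.0932 + 1.5258 + 1.2940) / 12 = 14.86750 / 12 = 1.23896
Sum of squared deviations: (+0.06014)² + (+0.31374)² + (+0.03154)² + (+0.09324)² + (+0.25054)² + (−0.36746)² + (−0.14016)² + (−0.22556)² + (−0.21216)² + (−0.14576)² + (+0.28684)² + (+0.05504)² = 0.53162
Variance = 0.53162 / 11 = 0.04833
SE* = √0.04833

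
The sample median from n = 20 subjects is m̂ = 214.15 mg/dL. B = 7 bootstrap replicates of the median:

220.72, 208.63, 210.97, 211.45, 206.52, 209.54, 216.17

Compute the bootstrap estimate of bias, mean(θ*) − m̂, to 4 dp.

mean(θ*) = (220.72 + 208.63 + 210.97 + 211.45 + 206.52 + 209.54 + 216.17) / 7 = 212.00000
bias = 212.00000 − 214.15

bias = −2.1500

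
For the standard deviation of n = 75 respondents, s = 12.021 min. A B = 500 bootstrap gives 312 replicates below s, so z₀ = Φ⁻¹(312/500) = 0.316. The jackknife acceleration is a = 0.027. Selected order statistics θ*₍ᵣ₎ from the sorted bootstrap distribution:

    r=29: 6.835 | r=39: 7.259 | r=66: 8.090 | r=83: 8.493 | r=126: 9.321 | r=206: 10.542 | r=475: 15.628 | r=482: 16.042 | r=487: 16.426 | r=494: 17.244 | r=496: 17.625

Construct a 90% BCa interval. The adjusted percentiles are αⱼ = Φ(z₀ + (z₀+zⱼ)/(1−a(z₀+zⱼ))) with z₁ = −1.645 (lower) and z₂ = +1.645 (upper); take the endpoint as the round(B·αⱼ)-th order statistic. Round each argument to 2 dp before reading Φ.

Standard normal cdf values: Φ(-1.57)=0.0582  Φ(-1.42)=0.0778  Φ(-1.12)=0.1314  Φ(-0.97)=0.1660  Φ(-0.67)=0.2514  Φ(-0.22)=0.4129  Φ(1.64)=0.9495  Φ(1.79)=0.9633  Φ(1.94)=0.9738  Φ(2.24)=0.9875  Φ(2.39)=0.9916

Lower: z₀ + z₁ = 0.316 + (-1.645) = -1.329; 1 − a(z₀+z₁) = 1 − (0.027)(-1.329) = 1.0359; argument = 0.316 + (-1.329)/1.0359 = -0.9670 → -0.97.
α₁ = Φ(-0.97) = 0.1660; rank = round(500 × 0.1660) = 83; θ*₍83₎ = 8.493.
Upper: z₀ + z₂ = 1.961; 1 − a(z₀+z₂) = 0.9471; argument = 2.3866 → 2.39; α₂ = 0.9916; rank = 496; θ*₍496₎ = 17.625.

(8.493, 17.625)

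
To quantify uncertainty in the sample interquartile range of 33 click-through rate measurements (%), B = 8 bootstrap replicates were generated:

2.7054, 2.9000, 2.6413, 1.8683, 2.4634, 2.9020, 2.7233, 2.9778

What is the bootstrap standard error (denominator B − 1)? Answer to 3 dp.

Bootstrap SE is the standard deviation of the 8 replicate interquartile ranges.
Mean of replicates: (2.7054 + 2.9000 + 2.6413 + 1.8683 + 2.4634 + 2.9020 + 2.7233 + 2.9778) / 8 = 21.18150 / 8 = 2.64769
Sum of squared deviations: (+0.05771)² + (+0.25231)² + (−0.00639)² + (−0.77939)² + (−0.18429)² + (+0.25431)² + (+0.07561)² + (+0.33011)² = 0.88781
Variance = 0.88781 / 7 = 0.12683
SE* = √0.12683

SE* = 0.356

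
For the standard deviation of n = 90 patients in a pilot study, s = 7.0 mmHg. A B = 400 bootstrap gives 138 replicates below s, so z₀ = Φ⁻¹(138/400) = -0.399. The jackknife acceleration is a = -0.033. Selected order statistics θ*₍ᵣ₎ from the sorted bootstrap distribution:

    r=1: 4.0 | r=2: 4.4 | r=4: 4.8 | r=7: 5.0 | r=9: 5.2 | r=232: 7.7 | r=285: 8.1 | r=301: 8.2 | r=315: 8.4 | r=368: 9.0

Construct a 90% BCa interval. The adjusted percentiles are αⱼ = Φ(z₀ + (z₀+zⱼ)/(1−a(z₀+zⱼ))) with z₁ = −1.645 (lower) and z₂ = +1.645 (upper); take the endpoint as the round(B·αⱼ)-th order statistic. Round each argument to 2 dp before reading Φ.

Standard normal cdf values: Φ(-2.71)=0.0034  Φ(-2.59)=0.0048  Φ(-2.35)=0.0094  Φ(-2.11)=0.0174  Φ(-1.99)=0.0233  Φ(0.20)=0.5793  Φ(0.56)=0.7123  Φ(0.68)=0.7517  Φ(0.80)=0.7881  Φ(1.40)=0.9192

(4.4, 8.4)

Lower: z₀ + z₁ = -0.399 + (-1.645) = -2.044; 1 − a(z₀+z₁) = 1 − (-0.033)(-2.044) = 0.9325; argument = -0.399 + (-2.044)/0.9325 = -2.5908 → -2.59.
α₁ = Φ(-2.59) = 0.0048; rank = round(400 × 0.0048) = 2; θ*₍2₎ = 4.4.
Upper: z₀ + z₂ = 1.246; 1 − a(z₀+z₂) = 1.0411; argument = 0.7978 → 0.80; α₂ = 0.7881; rank = 315; θ*₍315₎ = 8.4.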